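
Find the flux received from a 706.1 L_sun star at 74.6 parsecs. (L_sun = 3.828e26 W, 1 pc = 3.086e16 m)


F = L / (4*pi*d^2) = 2.703e+29 / (4*pi*(2.302e+18)^2) = 4.058e-09

4.058e-09 W/m^2


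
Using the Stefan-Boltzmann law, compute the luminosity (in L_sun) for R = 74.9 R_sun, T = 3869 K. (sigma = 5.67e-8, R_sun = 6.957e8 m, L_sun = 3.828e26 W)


R = 74.9 * 6.957e8 m = 5.210793e+10 m. L = 4*pi*R^2*sigma*T^4 = 4*pi*(5.210793e+10)^2 * 5.67e-8 * 3869^4 = 4.335063705e+29 W. L/L_sun = 4.335063705e+29 / 3.828e26 = 1132.4618

1132.4618 L_sun


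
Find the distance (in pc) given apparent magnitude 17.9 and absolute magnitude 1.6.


d = 10^((m - M + 5)/5) = 10^((17.9 - 1.6 + 5)/5) = 18197.0086

18197.0086 pc


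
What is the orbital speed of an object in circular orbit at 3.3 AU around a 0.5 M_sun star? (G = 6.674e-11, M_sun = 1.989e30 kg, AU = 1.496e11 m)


v = sqrt(GM/r) = sqrt(6.674e-11 * 9.945e+29 / 4.937e+11) = 11595.0527

11595.0527 m/s


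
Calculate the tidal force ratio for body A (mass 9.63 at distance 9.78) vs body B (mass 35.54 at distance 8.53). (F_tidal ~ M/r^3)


Ratio = (M1/r1^3) / (M2/r2^3) = (9.63/9.78^3) / (35.54/8.53^3) = 0.1798

0.1798


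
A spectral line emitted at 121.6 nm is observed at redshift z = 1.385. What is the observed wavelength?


lam_obs = lam_emit * (1 + z) = 121.6 * (1 + 1.385) = 290.016

290.016 nm


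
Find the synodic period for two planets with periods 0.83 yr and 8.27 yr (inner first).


1/P_syn = |1/P1 - 1/P2| = |1/0.83 - 1/8.27| => P_syn = 0.9226

0.9226 years


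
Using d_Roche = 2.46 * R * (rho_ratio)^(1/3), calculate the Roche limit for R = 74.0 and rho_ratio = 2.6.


d_Roche = 2.46 * 74.0 * 2.6^(1/3) = 250.3175

250.3175


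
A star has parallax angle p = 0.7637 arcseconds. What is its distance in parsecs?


d = 1/p = 1/0.7637 = 1.3094

1.3094 pc


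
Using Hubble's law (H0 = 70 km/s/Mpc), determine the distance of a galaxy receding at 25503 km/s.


d = v / H0 = 25503 / 70 = 364.3286

364.3286 Mpc


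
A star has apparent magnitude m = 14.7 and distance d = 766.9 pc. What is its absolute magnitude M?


M = m - 5*log10(d) + 5 = 14.7 - 5*log10(766.9) + 5 = 5.2763

5.2763


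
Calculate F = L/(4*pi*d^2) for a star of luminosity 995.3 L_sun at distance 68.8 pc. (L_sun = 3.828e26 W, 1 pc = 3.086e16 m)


F = L / (4*pi*d^2) = 3.810e+29 / (4*pi*(2.123e+18)^2) = 6.726e-09

6.726e-09 W/m^2


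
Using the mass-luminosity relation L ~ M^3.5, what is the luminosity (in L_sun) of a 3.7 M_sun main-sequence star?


L/L_sun = (M/M_sun)^3.5 = 3.7^3.5 = 97.433

97.433 L_sun


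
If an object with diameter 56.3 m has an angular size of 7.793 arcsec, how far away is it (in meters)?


D = size / theta_rad, theta_rad = 7.793 * pi/(180*3600) = 3.778e-05, D = 1.490e+06

1.490e+06 m


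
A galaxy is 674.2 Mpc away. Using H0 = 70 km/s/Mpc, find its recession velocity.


v = H0 * d = 70 * 674.2 = 47194.0

47194.0 km/s


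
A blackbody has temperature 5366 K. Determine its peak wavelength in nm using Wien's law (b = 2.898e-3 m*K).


lam_max = b / T = 2.898e-3 / 5366 = 5.401e-07 m = 540.0671 nm

540.0671 nm


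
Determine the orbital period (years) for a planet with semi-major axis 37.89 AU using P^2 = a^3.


P = a^(3/2) = 37.89^1.5 = 233.2313

233.2313 years


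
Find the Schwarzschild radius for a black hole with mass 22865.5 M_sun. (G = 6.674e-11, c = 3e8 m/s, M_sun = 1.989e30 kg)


M = 22865.5 * 1.989e30 kg = 4.54794795e+34 kg. rs = 2GM/c^2 = 2 * 6.674e-11 * 4.54794795e+34 / (3e8)^2 = 6.745e+07

6.745e+07 m


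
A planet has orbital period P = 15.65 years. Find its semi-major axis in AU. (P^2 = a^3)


a = P^(2/3) = 15.65^(2/3) = 6.2567

6.2567 AU


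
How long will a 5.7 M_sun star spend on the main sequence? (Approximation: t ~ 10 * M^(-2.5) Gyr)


t = 10 * M^(-2.5) = 10 * 5.7^(-2.5) = 0.1289

0.1289 Gyr


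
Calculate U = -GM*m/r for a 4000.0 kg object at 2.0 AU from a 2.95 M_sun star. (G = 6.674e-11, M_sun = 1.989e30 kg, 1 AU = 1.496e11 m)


M = 2.95 * 1.989e30 kg = 5.86755e+30 kg; r = 2.0 AU * 1.496e11 m/AU = 2.992e+11 m. U = -GM*m/r = -(6.674e-11 * 5.86755e+30 * 4000.0) / 2.992e+11 = -5.235e+12

-5.235e+12 J


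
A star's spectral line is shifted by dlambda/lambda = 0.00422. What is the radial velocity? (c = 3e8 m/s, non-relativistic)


v = (dlambda/lambda) * c = 0.00422 * 3e8 = 1.266e+06

1.266e+06 m/s


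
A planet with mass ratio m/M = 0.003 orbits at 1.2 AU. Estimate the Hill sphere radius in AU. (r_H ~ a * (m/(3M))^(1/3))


r_H = a * (m/3M)^(1/3) = 1.2 * (0.003/3)^(1/3) = 0.12

0.12 AU


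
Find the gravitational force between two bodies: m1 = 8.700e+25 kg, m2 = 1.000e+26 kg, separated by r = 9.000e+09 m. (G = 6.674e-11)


F = G*m1*m2/r^2 = 6.674e-11 * 8.700e+25 * 1.000e+26 / (9.000e+09)^2 = 6.674e-11 * 8.700e+51 / 8.100e+19 = 7.168e+21

7.168e+21 N


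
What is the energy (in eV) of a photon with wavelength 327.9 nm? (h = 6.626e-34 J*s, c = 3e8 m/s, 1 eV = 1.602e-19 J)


E = hc/lambda = 6.626e-34 * 3e8 / 3.279e-07 = 6.062e-19 J = 3.7842 eV

3.7842 eV


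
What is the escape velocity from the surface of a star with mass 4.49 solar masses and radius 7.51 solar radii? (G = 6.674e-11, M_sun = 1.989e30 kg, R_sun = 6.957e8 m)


M = 4.49 * 1.989e30 kg = 8.93061e+30 kg; R = 7.51 * 6.957e8 m = 5.224707e+09 m. v_esc = sqrt(2GM/R) = sqrt(2 * 6.674e-11 * 8.93061e+30 / 5.224707e+09) = 477658.6984

477658.6984 m/s


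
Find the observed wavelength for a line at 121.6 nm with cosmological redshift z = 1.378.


lam_obs = lam_emit * (1 + z) = 121.6 * (1 + 1.378) = 289.1648

289.1648 nm


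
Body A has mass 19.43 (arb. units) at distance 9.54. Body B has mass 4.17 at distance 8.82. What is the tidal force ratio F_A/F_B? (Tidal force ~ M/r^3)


Ratio = (M1/r1^3) / (M2/r2^3) = (19.43/9.54^3) / (4.17/8.82^3) = 3.6821

3.6821


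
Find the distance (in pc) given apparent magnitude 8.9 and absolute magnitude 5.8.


d = 10^((m - M + 5)/5) = 10^((8.9 - 5.8 + 5)/5) = 41.6869

41.6869 pc


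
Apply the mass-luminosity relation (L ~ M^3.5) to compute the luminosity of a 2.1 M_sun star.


L/L_sun = (M/M_sun)^3.5 = 2.1^3.5 = 13.4205

13.4205 L_sun


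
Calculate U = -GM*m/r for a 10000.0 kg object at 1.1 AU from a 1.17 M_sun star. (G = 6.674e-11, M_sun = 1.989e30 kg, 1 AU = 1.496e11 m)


M = 1.17 * 1.989e30 kg = 2.32713e+30 kg; r = 1.1 AU * 1.496e11 m/AU = 1.6456e+11 m. U = -GM*m/r = -(6.674e-11 * 2.32713e+30 * 10000.0) / 1.6456e+11 = -9.438e+12

-9.438e+12 J


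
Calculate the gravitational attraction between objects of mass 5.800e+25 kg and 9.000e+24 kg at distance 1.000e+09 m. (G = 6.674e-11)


F = G*m1*m2/r^2 = 6.674e-11 * 5.800e+25 * 9.000e+24 / (1.000e+09)^2 = 6.674e-11 * 5.220e+50 / 1.000e+18 = 3.484e+22

3.484e+22 N


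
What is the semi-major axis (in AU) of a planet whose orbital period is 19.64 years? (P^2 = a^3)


a = P^(2/3) = 19.64^(2/3) = 7.2794

7.2794 AU


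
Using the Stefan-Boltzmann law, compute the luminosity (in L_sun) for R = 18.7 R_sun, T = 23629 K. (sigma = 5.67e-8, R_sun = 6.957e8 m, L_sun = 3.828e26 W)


R = 18.7 * 6.957e8 m = 1.300959e+10 m. L = 4*pi*R^2*sigma*T^4 = 4*pi*(1.300959e+10)^2 * 5.67e-8 * 23629^4 = 3.759252627e+31 W. L/L_sun = 3.759252627e+31 / 3.828e26 = 98204.0916

98204.0916 L_sun


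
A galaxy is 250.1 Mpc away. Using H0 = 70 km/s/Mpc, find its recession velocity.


v = H0 * d = 70 * 250.1 = 17507.0

17507.0 km/s


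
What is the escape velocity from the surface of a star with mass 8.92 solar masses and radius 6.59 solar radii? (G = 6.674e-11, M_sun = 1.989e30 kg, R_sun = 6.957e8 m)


M = 8.92 * 1.989e30 kg = 1.774188e+31 kg; R = 6.59 * 6.957e8 m = 4.584663e+09 m. v_esc = sqrt(2GM/R) = sqrt(2 * 6.674e-11 * 1.774188e+31 / 4.584663e+09) = 718710.8625

718710.8625 m/s


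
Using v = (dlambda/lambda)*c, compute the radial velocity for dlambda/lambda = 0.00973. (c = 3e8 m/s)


v = (dlambda/lambda) * c = 0.00973 * 3e8 = 2.919e+06

2.919e+06 m/s


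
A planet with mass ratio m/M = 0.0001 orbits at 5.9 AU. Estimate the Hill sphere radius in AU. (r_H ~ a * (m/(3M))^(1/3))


r_H = a * (m/3M)^(1/3) = 5.9 * (0.0001/3)^(1/3) = 0.1899

0.1899 AU


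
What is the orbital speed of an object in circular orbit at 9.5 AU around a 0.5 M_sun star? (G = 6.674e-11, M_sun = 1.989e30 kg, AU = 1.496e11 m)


v = sqrt(GM/r) = sqrt(6.674e-11 * 9.945e+29 / 1.421e+12) = 6833.8886

6833.8886 m/s


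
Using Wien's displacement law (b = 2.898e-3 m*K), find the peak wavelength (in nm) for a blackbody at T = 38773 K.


lam_max = b / T = 2.898e-3 / 38773 = 7.474e-08 m = 74.7427 nm

74.7427 nm


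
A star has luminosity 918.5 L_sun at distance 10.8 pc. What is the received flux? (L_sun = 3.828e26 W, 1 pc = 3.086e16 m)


F = L / (4*pi*d^2) = 3.516e+29 / (4*pi*(3.333e+17)^2) = 2.519e-07

2.519e-07 W/m^2


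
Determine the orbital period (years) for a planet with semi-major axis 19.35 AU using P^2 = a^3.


P = a^(3/2) = 19.35^1.5 = 85.118

85.118 years


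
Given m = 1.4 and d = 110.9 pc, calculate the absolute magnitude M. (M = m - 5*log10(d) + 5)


M = m - 5*log10(d) + 5 = 1.4 - 5*log10(110.9) + 5 = -3.8247

-3.8247


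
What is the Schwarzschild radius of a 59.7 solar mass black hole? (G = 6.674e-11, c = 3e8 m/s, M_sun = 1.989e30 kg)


M = 59.7 * 1.989e30 kg = 1.187433e+32 kg. rs = 2GM/c^2 = 2 * 6.674e-11 * 1.187433e+32 / (3e8)^2 = 176109.5076

176109.5076 m


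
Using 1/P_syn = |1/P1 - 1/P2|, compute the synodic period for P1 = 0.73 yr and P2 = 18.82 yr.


1/P_syn = |1/P1 - 1/P2| = |1/0.73 - 1/18.82| => P_syn = 0.7595

0.7595 years


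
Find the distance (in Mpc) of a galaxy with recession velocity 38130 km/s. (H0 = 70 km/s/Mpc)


d = v / H0 = 38130 / 70 = 544.7143

544.7143 Mpc


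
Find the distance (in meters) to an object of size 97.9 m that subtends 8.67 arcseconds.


D = size / theta_rad, theta_rad = 8.67 * pi/(180*3600) = 4.203e-05, D = 2.329e+06

2.329e+06 m


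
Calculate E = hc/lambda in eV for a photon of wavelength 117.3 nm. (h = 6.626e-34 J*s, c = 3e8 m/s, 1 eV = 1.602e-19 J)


E = hc/lambda = 6.626e-34 * 3e8 / 1.173e-07 = 1.695e-18 J = 10.5782 eV

10.5782 eV


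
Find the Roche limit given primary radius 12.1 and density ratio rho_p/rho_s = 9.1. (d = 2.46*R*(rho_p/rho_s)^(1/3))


d_Roche = 2.46 * 12.1 * 9.1^(1/3) = 62.1442

62.1442


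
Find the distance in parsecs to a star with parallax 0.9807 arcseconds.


d = 1/p = 1/0.9807 = 1.0197

1.0197 pc


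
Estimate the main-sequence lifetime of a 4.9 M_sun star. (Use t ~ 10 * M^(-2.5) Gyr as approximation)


t = 10 * M^(-2.5) = 10 * 4.9^(-2.5) = 0.1882

0.1882 Gyr


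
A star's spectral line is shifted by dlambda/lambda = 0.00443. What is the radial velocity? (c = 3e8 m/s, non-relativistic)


v = (dlambda/lambda) * c = 0.00443 * 3e8 = 1.329e+06

1.329e+06 m/s


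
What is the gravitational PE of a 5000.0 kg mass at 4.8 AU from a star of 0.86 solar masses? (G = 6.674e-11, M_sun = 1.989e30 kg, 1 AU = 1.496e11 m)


M = 0.86 * 1.989e30 kg = 1.71054e+30 kg; r = 4.8 AU * 1.496e11 m/AU = 7.1808e+11 m. U = -GM*m/r = -(6.674e-11 * 1.71054e+30 * 5000.0) / 7.1808e+11 = -7.949e+11

-7.949e+11 J


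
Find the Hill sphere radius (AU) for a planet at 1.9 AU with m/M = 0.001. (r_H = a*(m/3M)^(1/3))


r_H = a * (m/3M)^(1/3) = 1.9 * (0.001/3)^(1/3) = 0.1317

0.1317 AU


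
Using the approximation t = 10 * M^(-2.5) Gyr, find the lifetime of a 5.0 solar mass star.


t = 10 * M^(-2.5) = 10 * 5.0^(-2.5) = 0.1789

0.1789 Gyr


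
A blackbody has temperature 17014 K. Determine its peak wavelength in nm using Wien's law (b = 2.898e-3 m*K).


lam_max = b / T = 2.898e-3 / 17014 = 1.703e-07 m = 170.3303 nm

170.3303 nm


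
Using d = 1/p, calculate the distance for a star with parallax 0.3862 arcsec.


d = 1/p = 1/0.3862 = 2.5893

2.5893 pc


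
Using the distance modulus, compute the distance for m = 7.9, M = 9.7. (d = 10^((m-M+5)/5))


d = 10^((m - M + 5)/5) = 10^((7.9 - 9.7 + 5)/5) = 4.3652

4.3652 pc


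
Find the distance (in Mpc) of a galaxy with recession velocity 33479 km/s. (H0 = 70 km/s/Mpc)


d = v / H0 = 33479 / 70 = 478.2714

478.2714 Mpc


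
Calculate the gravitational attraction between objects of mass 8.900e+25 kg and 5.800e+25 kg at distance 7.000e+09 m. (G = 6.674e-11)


F = G*m1*m2/r^2 = 6.674e-11 * 8.900e+25 * 5.800e+25 / (7.000e+09)^2 = 6.674e-11 * 5.162e+51 / 4.900e+19 = 7.031e+21

7.031e+21 N


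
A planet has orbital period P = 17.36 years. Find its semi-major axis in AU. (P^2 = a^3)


a = P^(2/3) = 17.36^(2/3) = 6.7045

6.7045 AU


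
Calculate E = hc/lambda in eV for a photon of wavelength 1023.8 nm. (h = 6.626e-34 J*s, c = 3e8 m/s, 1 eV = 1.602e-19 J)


E = hc/lambda = 6.626e-34 * 3e8 / 1.024e-06 = 1.942e-19 J = 1.212 eV

1.212 eV


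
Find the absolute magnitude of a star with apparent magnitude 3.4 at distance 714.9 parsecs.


M = m - 5*log10(d) + 5 = 3.4 - 5*log10(714.9) + 5 = -5.8712

-5.8712


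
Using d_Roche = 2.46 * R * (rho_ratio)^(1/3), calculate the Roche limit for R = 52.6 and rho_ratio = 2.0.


d_Roche = 2.46 * 52.6 * 2.0^(1/3) = 163.0287

163.0287


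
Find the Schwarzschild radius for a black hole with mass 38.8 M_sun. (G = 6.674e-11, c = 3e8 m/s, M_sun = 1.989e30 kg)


M = 38.8 * 1.989e30 kg = 7.71732e+31 kg. rs = 2GM/c^2 = 2 * 6.674e-11 * 7.71732e+31 / (3e8)^2 = 114456.4304

114456.4304 m


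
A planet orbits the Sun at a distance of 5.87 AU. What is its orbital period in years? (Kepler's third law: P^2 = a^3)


P = a^(3/2) = 5.87^1.5 = 14.2219

14.2219 years


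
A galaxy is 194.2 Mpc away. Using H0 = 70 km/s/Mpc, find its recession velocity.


v = H0 * d = 70 * 194.2 = 13594.0

13594.0 km/s


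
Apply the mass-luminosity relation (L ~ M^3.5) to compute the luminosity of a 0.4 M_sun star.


L/L_sun = (M/M_sun)^3.5 = 0.4^3.5 = 0.0405

0.0405 L_sun


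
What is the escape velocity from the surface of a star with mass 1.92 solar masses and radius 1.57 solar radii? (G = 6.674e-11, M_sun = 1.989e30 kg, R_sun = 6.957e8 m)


M = 1.92 * 1.989e30 kg = 3.81888e+30 kg; R = 1.57 * 6.957e8 m = 1.092249e+09 m. v_esc = sqrt(2GM/R) = sqrt(2 * 6.674e-11 * 3.81888e+30 / 1.092249e+09) = 683148.7484

683148.7484 m/s


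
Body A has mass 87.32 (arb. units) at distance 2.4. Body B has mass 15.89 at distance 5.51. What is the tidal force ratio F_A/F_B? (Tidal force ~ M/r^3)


Ratio = (M1/r1^3) / (M2/r2^3) = (87.32/2.4^3) / (15.89/5.51^3) = 66.4984

66.4984


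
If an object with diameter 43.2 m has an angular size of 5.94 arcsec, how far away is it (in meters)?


D = size / theta_rad, theta_rad = 5.94 * pi/(180*3600) = 2.880e-05, D = 1.500e+06

1.500e+06 m


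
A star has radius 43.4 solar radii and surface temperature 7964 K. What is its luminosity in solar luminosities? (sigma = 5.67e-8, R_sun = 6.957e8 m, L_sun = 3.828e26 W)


R = 43.4 * 6.957e8 m = 3.019338e+10 m. L = 4*pi*R^2*sigma*T^4 = 4*pi*(3.019338e+10)^2 * 5.67e-8 * 7964^4 = 2.613011939e+30 W. L/L_sun = 2.613011939e+30 / 3.828e26 = 6826.05

6826.05 L_sun


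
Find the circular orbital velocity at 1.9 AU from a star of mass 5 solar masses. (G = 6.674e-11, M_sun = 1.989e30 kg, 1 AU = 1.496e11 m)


v = sqrt(GM/r) = sqrt(6.674e-11 * 9.945e+30 / 2.842e+11) = 48322.8898

48322.8898 m/s


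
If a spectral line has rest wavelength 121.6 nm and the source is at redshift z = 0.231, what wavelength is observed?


lam_obs = lam_emit * (1 + z) = 121.6 * (1 + 0.231) = 149.6896

149.6896 nm


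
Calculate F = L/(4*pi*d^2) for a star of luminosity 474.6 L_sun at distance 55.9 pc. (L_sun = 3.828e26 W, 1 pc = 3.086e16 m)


F = L / (4*pi*d^2) = 1.817e+29 / (4*pi*(1.725e+18)^2) = 4.858e-09

4.858e-09 W/m^2


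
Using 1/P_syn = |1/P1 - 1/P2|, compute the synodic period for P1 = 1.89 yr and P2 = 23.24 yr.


1/P_syn = |1/P1 - 1/P2| = |1/1.89 - 1/23.24| => P_syn = 2.0573

2.0573 years


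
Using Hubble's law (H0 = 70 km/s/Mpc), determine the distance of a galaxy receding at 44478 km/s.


d = v / H0 = 44478 / 70 = 635.4

635.4 Mpc


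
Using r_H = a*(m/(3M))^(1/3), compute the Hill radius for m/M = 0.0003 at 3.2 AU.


r_H = a * (m/3M)^(1/3) = 3.2 * (0.0003/3)^(1/3) = 0.1485

0.1485 AU


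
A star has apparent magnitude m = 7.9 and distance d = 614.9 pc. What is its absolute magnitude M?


M = m - 5*log10(d) + 5 = 7.9 - 5*log10(614.9) + 5 = -1.044

-1.044


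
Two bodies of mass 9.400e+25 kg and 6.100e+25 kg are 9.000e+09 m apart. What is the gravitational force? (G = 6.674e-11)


F = G*m1*m2/r^2 = 6.674e-11 * 9.400e+25 * 6.100e+25 / (9.000e+09)^2 = 6.674e-11 * 5.734e+51 / 8.100e+19 = 4.725e+21

4.725e+21 N


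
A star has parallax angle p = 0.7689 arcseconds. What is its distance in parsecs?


d = 1/p = 1/0.7689 = 1.3006

1.3006 pc


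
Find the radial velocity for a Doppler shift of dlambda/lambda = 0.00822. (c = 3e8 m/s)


v = (dlambda/lambda) * c = 0.00822 * 3e8 = 2.466e+06

2.466e+06 m/s


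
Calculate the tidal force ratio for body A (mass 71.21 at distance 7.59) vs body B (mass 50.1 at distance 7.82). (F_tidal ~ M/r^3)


Ratio = (M1/r1^3) / (M2/r2^3) = (71.21/7.59^3) / (50.1/7.82^3) = 1.5545

1.5545


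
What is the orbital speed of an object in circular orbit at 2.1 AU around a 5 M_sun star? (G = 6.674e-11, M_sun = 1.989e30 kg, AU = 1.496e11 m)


v = sqrt(GM/r) = sqrt(6.674e-11 * 9.945e+30 / 3.142e+11) = 45964.2365

45964.2365 m/s


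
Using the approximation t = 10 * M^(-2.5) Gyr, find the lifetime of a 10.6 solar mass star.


t = 10 * M^(-2.5) = 10 * 10.6^(-2.5) = 0.0273

0.0273 Gyr


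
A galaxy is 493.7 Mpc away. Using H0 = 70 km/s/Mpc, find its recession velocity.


v = H0 * d = 70 * 493.7 = 34559.0

34559.0 km/s


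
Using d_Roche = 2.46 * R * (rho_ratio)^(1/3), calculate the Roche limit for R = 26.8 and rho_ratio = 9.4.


d_Roche = 2.46 * 26.8 * 9.4^(1/3) = 139.138

139.138


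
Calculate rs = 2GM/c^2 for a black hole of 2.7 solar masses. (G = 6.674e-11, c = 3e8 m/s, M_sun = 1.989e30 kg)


M = 2.7 * 1.989e30 kg = 5.3703e+30 kg. rs = 2GM/c^2 = 2 * 6.674e-11 * 5.3703e+30 / (3e8)^2 = 7964.7516

7964.7516 m


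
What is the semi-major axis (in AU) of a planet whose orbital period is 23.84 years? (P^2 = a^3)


a = P^(2/3) = 23.84^(2/3) = 8.2833

8.2833 AU


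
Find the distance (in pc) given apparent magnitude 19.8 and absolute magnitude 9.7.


d = 10^((m - M + 5)/5) = 10^((19.8 - 9.7 + 5)/5) = 1047.1285

1047.1285 pc


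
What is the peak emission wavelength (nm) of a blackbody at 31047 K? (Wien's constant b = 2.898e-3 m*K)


lam_max = b / T = 2.898e-3 / 31047 = 9.334e-08 m = 93.3424 nm

93.3424 nm


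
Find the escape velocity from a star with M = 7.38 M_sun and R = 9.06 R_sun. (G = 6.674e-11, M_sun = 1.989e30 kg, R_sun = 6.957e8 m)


M = 7.38 * 1.989e30 kg = 1.467882e+31 kg; R = 9.06 * 6.957e8 m = 6.303042e+09 m. v_esc = sqrt(2GM/R) = sqrt(2 * 6.674e-11 * 1.467882e+31 / 6.303042e+09) = 557543.2611

557543.2611 m/s


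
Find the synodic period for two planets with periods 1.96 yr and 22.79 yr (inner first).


1/P_syn = |1/P1 - 1/P2| = |1/1.96 - 1/22.79| => P_syn = 2.1444

2.1444 years


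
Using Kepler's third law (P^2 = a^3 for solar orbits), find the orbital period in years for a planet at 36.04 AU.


P = a^(3/2) = 36.04^1.5 = 216.3601

216.3601 years


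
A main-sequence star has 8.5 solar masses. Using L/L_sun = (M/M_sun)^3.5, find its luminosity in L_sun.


L/L_sun = (M/M_sun)^3.5 = 8.5^3.5 = 1790.4667

1790.4667 L_sun


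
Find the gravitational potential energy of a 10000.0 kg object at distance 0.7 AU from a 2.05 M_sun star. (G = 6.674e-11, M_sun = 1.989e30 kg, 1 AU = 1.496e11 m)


M = 2.05 * 1.989e30 kg = 4.07745e+30 kg; r = 0.7 AU * 1.496e11 m/AU = 1.0472e+11 m. U = -GM*m/r = -(6.674e-11 * 4.07745e+30 * 10000.0) / 1.0472e+11 = -2.599e+13

-2.599e+13 J


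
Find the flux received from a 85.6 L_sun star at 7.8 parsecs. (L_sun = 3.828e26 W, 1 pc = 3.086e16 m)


F = L / (4*pi*d^2) = 3.277e+28 / (4*pi*(2.407e+17)^2) = 4.500e-08

4.500e-08 W/m^2


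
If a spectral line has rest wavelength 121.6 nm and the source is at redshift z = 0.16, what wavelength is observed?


lam_obs = lam_emit * (1 + z) = 121.6 * (1 + 0.16) = 141.056

141.056 nm


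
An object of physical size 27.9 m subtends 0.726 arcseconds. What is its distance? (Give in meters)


D = size / theta_rad, theta_rad = 0.726 * pi/(180*3600) = 3.520e-06, D = 7.927e+06

7.927e+06 m


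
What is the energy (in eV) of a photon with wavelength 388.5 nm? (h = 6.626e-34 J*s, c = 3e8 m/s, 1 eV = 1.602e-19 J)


E = hc/lambda = 6.626e-34 * 3e8 / 3.885e-07 = 5.117e-19 J = 3.1939 eV

3.1939 eV


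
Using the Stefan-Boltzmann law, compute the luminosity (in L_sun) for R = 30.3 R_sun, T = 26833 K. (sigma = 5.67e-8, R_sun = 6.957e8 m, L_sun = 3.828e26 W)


R = 30.3 * 6.957e8 m = 2.107971e+10 m. L = 4*pi*R^2*sigma*T^4 = 4*pi*(2.107971e+10)^2 * 5.67e-8 * 26833^4 = 1.6413421e+32 W. L/L_sun = 1.6413421e+32 / 3.828e26 = 428772.7535

428772.7535 L_sun


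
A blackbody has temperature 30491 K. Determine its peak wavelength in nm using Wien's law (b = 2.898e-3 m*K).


lam_max = b / T = 2.898e-3 / 30491 = 9.504e-08 m = 95.0444 nm

95.0444 nm


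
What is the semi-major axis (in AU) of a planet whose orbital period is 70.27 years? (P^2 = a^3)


a = P^(2/3) = 70.27^(2/3) = 17.0286

17.0286 AU


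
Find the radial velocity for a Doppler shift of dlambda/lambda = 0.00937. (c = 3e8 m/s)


v = (dlambda/lambda) * c = 0.00937 * 3e8 = 2.811e+06

2.811e+06 m/s


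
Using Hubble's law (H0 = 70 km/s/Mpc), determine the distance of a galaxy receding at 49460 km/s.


d = v / H0 = 49460 / 70 = 706.5714

706.5714 Mpc


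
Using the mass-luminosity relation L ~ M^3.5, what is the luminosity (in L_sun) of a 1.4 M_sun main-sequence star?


L/L_sun = (M/M_sun)^3.5 = 1.4^3.5 = 3.2467

3.2467 L_sun


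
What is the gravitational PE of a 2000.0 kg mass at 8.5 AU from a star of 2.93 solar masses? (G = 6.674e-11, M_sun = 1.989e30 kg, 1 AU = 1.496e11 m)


M = 2.93 * 1.989e30 kg = 5.82777e+30 kg; r = 8.5 AU * 1.496e11 m/AU = 1.2716e+12 m. U = -GM*m/r = -(6.674e-11 * 5.82777e+30 * 2000.0) / 1.2716e+12 = -6.117e+11

-6.117e+11 J


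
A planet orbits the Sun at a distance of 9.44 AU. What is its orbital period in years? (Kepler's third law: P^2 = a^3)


P = a^(3/2) = 9.44^1.5 = 29.004

29.004 years


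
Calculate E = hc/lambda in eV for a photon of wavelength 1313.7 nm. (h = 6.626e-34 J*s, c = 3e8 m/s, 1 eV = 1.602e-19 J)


E = hc/lambda = 6.626e-34 * 3e8 / 1.314e-06 = 1.513e-19 J = 0.9445 eV

0.9445 eV


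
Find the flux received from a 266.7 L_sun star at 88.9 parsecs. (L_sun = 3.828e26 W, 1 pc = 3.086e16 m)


F = L / (4*pi*d^2) = 1.021e+29 / (4*pi*(2.743e+18)^2) = 1.079e-09

1.079e-09 W/m^2


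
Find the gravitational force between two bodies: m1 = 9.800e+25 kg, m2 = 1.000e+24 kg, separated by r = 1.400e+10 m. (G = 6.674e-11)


F = G*m1*m2/r^2 = 6.674e-11 * 9.800e+25 * 1.000e+24 / (1.400e+10)^2 = 6.674e-11 * 9.800e+49 / 1.960e+20 = 3.337e+19

3.337e+19 N


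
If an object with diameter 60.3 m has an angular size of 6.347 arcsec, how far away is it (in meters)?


D = size / theta_rad, theta_rad = 6.347 * pi/(180*3600) = 3.077e-05, D = 1.960e+06

1.960e+06 m


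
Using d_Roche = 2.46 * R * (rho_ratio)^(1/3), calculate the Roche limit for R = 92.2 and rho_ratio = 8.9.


d_Roche = 2.46 * 92.2 * 8.9^(1/3) = 470.0341

470.0341


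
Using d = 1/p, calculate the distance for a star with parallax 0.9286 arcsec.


d = 1/p = 1/0.9286 = 1.0769

1.0769 pc


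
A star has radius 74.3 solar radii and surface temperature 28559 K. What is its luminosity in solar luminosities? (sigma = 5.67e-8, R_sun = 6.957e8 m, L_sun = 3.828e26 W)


R = 74.3 * 6.957e8 m = 5.169051e+10 m. L = 4*pi*R^2*sigma*T^4 = 4*pi*(5.169051e+10)^2 * 5.67e-8 * 28559^4 = 1.26644561e+33 W. L/L_sun = 1.26644561e+33 / 3.828e26 = 3.308e+06

3.308e+06 L_sun


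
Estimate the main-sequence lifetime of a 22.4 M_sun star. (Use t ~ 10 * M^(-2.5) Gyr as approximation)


t = 10 * M^(-2.5) = 10 * 22.4^(-2.5) = 0.0042

0.0042 Gyr


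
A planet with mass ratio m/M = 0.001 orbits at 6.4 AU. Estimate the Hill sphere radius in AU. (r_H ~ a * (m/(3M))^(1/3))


r_H = a * (m/3M)^(1/3) = 6.4 * (0.001/3)^(1/3) = 0.4438

0.4438 AU


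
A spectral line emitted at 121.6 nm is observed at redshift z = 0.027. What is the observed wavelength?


lam_obs = lam_emit * (1 + z) = 121.6 * (1 + 0.027) = 124.8832

124.8832 nm


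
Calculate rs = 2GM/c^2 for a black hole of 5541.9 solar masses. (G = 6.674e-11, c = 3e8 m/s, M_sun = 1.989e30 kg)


M = 5541.9 * 1.989e30 kg = 1.10228391e+34 kg. rs = 2GM/c^2 = 2 * 6.674e-11 * 1.10228391e+34 / (3e8)^2 = 1.635e+07

1.635e+07 m


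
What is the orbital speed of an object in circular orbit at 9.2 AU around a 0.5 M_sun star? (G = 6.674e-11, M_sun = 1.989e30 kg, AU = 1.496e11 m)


v = sqrt(GM/r) = sqrt(6.674e-11 * 9.945e+29 / 1.376e+12) = 6944.4169

6944.4169 m/s


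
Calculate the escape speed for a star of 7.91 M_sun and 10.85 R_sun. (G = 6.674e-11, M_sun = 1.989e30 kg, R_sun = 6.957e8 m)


M = 7.91 * 1.989e30 kg = 1.573299e+31 kg; R = 10.85 * 6.957e8 m = 7.548345e+09 m. v_esc = sqrt(2GM/R) = sqrt(2 * 6.674e-11 * 1.573299e+31 / 7.548345e+09) = 527457.9731

527457.9731 m/s


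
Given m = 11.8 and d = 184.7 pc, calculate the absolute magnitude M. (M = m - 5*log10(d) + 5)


M = m - 5*log10(d) + 5 = 11.8 - 5*log10(184.7) + 5 = 5.4677

5.4677


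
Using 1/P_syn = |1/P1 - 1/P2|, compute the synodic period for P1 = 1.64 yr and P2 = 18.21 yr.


1/P_syn = |1/P1 - 1/P2| = |1/1.64 - 1/18.21| => P_syn = 1.8023

1.8023 years


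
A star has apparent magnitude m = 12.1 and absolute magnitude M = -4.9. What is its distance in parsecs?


d = 10^((m - M + 5)/5) = 10^((12.1 - -4.9 + 5)/5) = 25118.8643

25118.8643 pc


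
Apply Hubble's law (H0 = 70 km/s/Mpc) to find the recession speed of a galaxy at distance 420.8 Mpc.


v = H0 * d = 70 * 420.8 = 29456.0

29456.0 km/s


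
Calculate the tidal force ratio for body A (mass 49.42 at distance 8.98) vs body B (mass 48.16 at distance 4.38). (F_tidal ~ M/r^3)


Ratio = (M1/r1^3) / (M2/r2^3) = (49.42/8.98^3) / (48.16/4.38^3) = 0.1191

0.1191


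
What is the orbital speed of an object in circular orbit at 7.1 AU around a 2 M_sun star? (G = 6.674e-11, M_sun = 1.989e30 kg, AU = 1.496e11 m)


v = sqrt(GM/r) = sqrt(6.674e-11 * 3.978e+30 / 1.062e+12) = 15809.9508

15809.9508 m/s


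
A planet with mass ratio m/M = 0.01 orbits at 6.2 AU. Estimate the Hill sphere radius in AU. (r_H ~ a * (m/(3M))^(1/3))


r_H = a * (m/3M)^(1/3) = 6.2 * (0.01/3)^(1/3) = 0.9262

0.9262 AU


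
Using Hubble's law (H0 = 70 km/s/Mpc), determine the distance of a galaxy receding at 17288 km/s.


d = v / H0 = 17288 / 70 = 246.9714

246.9714 Mpc


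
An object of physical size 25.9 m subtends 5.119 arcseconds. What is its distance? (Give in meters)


D = size / theta_rad, theta_rad = 5.119 * pi/(180*3600) = 2.482e-05, D = 1.044e+06

1.044e+06 m


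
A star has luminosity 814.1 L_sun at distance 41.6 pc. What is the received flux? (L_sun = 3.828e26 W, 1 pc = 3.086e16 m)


F = L / (4*pi*d^2) = 3.116e+29 / (4*pi*(1.284e+18)^2) = 1.505e-08

1.505e-08 W/m^2


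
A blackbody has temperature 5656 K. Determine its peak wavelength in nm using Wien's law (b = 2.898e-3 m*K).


lam_max = b / T = 2.898e-3 / 5656 = 5.124e-07 m = 512.3762 nm

512.3762 nm


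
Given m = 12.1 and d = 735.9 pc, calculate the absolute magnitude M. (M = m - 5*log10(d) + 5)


M = m - 5*log10(d) + 5 = 12.1 - 5*log10(735.9) + 5 = 2.7659

2.7659


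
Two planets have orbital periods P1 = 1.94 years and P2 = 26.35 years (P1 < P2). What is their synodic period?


1/P_syn = |1/P1 - 1/P2| = |1/1.94 - 1/26.35| => P_syn = 2.0942

2.0942 years


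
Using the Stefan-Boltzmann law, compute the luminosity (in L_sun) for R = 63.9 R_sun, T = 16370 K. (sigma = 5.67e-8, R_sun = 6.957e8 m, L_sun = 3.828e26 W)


R = 63.9 * 6.957e8 m = 4.445523e+10 m. L = 4*pi*R^2*sigma*T^4 = 4*pi*(4.445523e+10)^2 * 5.67e-8 * 16370^4 = 1.011191391e+32 W. L/L_sun = 1.011191391e+32 / 3.828e26 = 264156.5808

264156.5808 L_sun


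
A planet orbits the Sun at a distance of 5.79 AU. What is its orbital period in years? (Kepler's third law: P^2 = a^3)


P = a^(3/2) = 5.79^1.5 = 13.9321

13.9321 years


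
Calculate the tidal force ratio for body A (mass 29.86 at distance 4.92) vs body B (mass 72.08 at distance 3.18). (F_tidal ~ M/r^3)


Ratio = (M1/r1^3) / (M2/r2^3) = (29.86/4.92^3) / (72.08/3.18^3) = 0.1119

0.1119


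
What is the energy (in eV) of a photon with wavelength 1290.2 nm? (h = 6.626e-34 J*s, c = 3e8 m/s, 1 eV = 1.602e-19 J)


E = hc/lambda = 6.626e-34 * 3e8 / 1.290e-06 = 1.541e-19 J = 0.9617 eV

0.9617 eV


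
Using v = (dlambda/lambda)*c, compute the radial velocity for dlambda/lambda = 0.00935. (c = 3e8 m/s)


v = (dlambda/lambda) * c = 0.00935 * 3e8 = 2.805e+06

2.805e+06 m/s


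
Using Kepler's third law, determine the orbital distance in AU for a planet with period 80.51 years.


a = P^(2/3) = 80.51^(2/3) = 18.6452

18.6452 AU


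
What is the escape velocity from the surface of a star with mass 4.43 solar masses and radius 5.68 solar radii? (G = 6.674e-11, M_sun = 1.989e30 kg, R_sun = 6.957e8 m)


M = 4.43 * 1.989e30 kg = 8.81127e+30 kg; R = 5.68 * 6.957e8 m = 3.951576e+09 m. v_esc = sqrt(2GM/R) = sqrt(2 * 6.674e-11 * 8.81127e+30 / 3.951576e+09) = 545559.5772

545559.5772 m/s


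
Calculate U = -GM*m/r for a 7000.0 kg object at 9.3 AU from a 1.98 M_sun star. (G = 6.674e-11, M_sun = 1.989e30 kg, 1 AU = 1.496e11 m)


M = 1.98 * 1.989e30 kg = 3.93822e+30 kg; r = 9.3 AU * 1.496e11 m/AU = 1.39128e+12 m. U = -GM*m/r = -(6.674e-11 * 3.93822e+30 * 7000.0) / 1.39128e+12 = -1.322e+12

-1.322e+12 J


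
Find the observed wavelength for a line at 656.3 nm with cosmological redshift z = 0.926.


lam_obs = lam_emit * (1 + z) = 656.3 * (1 + 0.926) = 1264.0338

1264.0338 nm


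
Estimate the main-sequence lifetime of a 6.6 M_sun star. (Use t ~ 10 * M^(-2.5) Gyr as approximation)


t = 10 * M^(-2.5) = 10 * 6.6^(-2.5) = 0.0894

0.0894 Gyr


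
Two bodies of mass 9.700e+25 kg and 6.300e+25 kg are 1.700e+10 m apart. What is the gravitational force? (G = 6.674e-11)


F = G*m1*m2/r^2 = 6.674e-11 * 9.700e+25 * 6.300e+25 / (1.700e+10)^2 = 6.674e-11 * 6.111e+51 / 2.890e+20 = 1.411e+21

1.411e+21 N


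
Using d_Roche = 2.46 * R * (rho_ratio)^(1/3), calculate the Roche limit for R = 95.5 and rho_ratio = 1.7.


d_Roche = 2.46 * 95.5 * 1.7^(1/3) = 280.385

280.385


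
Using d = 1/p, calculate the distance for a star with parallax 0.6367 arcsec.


d = 1/p = 1/0.6367 = 1.5706

1.5706 pc


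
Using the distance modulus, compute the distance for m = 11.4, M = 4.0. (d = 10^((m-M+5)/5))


d = 10^((m - M + 5)/5) = 10^((11.4 - 4.0 + 5)/5) = 301.9952

301.9952 pc


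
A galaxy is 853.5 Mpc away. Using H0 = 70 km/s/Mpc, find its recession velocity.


v = H0 * d = 70 * 853.5 = 59745.0

59745.0 km/s


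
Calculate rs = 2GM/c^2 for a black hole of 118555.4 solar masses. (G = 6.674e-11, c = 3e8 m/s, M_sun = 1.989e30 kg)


M = 118555.4 * 1.989e30 kg = 2.358066906e+35 kg. rs = 2GM/c^2 = 2 * 6.674e-11 * 2.358066906e+35 / (3e8)^2 = 3.497e+08

3.497e+08 m


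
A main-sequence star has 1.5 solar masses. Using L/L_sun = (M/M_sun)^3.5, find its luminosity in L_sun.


L/L_sun = (M/M_sun)^3.5 = 1.5^3.5 = 4.1335

4.1335 L_sun


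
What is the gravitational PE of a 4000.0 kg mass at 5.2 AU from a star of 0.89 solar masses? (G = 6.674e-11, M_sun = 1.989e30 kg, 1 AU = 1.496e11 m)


M = 0.89 * 1.989e30 kg = 1.77021e+30 kg; r = 5.2 AU * 1.496e11 m/AU = 7.7792e+11 m. U = -GM*m/r = -(6.674e-11 * 1.77021e+30 * 4000.0) / 7.7792e+11 = -6.075e+11

-6.075e+11 J


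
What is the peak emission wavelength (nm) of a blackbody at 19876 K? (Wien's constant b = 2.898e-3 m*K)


lam_max = b / T = 2.898e-3 / 19876 = 1.458e-07 m = 145.804 nm

145.804 nm


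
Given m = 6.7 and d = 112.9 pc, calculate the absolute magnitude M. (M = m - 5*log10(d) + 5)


M = m - 5*log10(d) + 5 = 6.7 - 5*log10(112.9) + 5 = 1.4365

1.4365


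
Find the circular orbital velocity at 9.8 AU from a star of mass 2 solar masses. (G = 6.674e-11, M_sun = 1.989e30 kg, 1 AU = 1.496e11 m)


v = sqrt(GM/r) = sqrt(6.674e-11 * 3.978e+30 / 1.466e+12) = 13456.9505

13456.9505 m/s


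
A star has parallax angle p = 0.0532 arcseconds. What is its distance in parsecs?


d = 1/p = 1/0.0532 = 18.797

18.797 pc


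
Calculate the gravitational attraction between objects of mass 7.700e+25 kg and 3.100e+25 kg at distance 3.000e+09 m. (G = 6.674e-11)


F = G*m1*m2/r^2 = 6.674e-11 * 7.700e+25 * 3.100e+25 / (3.000e+09)^2 = 6.674e-11 * 2.387e+51 / 9.000e+18 = 1.770e+22

1.770e+22 N


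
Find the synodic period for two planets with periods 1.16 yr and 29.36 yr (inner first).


1/P_syn = |1/P1 - 1/P2| = |1/1.16 - 1/29.36| => P_syn = 1.2077

1.2077 years


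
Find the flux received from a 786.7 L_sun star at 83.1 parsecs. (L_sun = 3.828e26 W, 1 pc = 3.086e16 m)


F = L / (4*pi*d^2) = 3.011e+29 / (4*pi*(2.564e+18)^2) = 3.644e-09

3.644e-09 W/m^2


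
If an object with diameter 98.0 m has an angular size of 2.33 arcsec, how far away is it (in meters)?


D = size / theta_rad, theta_rad = 2.33 * pi/(180*3600) = 1.130e-05, D = 8.676e+06

8.676e+06 m


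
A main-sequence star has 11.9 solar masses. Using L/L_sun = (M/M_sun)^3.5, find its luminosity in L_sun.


L/L_sun = (M/M_sun)^3.5 = 11.9^3.5 = 5813.188

5813.188 L_sun


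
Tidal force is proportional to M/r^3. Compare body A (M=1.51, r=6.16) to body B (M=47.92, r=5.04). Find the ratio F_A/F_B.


Ratio = (M1/r1^3) / (M2/r2^3) = (1.51/6.16^3) / (47.92/5.04^3) = 0.0173

0.0173


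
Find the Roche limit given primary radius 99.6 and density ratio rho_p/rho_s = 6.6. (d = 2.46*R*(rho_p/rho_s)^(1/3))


d_Roche = 2.46 * 99.6 * 6.6^(1/3) = 459.5955

459.5955


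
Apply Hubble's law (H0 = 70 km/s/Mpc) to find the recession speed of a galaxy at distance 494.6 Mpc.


v = H0 * d = 70 * 494.6 = 34622.0

34622.0 km/s


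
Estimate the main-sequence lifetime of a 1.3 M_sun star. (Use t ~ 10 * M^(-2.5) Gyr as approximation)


t = 10 * M^(-2.5) = 10 * 1.3^(-2.5) = 5.1897

5.1897 Gyr


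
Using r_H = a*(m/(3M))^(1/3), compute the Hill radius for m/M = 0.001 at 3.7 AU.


r_H = a * (m/3M)^(1/3) = 3.7 * (0.001/3)^(1/3) = 0.2565

0.2565 AU


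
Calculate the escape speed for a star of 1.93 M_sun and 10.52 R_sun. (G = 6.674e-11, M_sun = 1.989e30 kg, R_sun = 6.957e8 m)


M = 1.93 * 1.989e30 kg = 3.83877e+30 kg; R = 10.52 * 6.957e8 m = 7.318764e+09 m. v_esc = sqrt(2GM/R) = sqrt(2 * 6.674e-11 * 3.83877e+30 / 7.318764e+09) = 264597.2179

264597.2179 m/s


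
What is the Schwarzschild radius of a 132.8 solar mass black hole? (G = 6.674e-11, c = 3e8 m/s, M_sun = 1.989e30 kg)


M = 132.8 * 1.989e30 kg = 2.641392e+32 kg. rs = 2GM/c^2 = 2 * 6.674e-11 * 2.641392e+32 / (3e8)^2 = 391747.7824

391747.7824 m


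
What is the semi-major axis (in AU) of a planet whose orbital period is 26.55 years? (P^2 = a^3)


a = P^(2/3) = 26.55^(2/3) = 8.8997

8.8997 AU


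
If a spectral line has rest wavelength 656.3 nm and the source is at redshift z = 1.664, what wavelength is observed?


lam_obs = lam_emit * (1 + z) = 656.3 * (1 + 1.664) = 1748.3832

1748.3832 nm


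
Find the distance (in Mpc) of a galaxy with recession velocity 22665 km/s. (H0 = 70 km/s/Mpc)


d = v / H0 = 22665 / 70 = 323.7857

323.7857 Mpc


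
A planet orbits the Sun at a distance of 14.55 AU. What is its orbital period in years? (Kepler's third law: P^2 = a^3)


P = a^(3/2) = 14.55^1.5 = 55.5002

55.5002 years


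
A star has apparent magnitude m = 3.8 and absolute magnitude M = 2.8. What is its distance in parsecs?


d = 10^((m - M + 5)/5) = 10^((3.8 - 2.8 + 5)/5) = 15.8489

15.8489 pc


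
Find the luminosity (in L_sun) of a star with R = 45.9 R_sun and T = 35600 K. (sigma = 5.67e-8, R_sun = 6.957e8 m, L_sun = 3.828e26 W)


R = 45.9 * 6.957e8 m = 3.193263e+10 m. L = 4*pi*R^2*sigma*T^4 = 4*pi*(3.193263e+10)^2 * 5.67e-8 * 35600^4 = 1.166976989e+33 W. L/L_sun = 1.166976989e+33 / 3.828e26 = 3.049e+06

3.049e+06 L_sun


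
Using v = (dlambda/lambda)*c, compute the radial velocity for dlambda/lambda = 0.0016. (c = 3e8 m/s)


v = (dlambda/lambda) * c = 0.0016 * 3e8 = 480000.0

480000.0 m/s


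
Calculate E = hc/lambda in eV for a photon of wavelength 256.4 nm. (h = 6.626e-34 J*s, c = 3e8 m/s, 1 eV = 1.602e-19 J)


E = hc/lambda = 6.626e-34 * 3e8 / 2.564e-07 = 7.753e-19 J = 4.8394 eV

4.8394 eV


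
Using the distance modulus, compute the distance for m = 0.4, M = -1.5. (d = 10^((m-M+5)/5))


d = 10^((m - M + 5)/5) = 10^((0.4 - -1.5 + 5)/5) = 23.9883

23.9883 pc


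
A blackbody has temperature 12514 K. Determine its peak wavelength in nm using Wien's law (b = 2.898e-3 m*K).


lam_max = b / T = 2.898e-3 / 12514 = 2.316e-07 m = 231.5806 nm

231.5806 nm


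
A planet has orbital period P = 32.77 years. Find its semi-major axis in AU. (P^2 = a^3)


a = P^(2/3) = 32.77^(2/3) = 10.2404

10.2404 AU


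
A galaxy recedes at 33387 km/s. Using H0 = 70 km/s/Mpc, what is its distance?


d = v / H0 = 33387 / 70 = 476.9571

476.9571 Mpc


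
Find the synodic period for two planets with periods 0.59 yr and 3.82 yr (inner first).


1/P_syn = |1/P1 - 1/P2| = |1/0.59 - 1/3.82| => P_syn = 0.6978

0.6978 years


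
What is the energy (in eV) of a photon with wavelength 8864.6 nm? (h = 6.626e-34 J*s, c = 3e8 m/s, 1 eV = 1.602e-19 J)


E = hc/lambda = 6.626e-34 * 3e8 / 8.865e-06 = 2.242e-20 J = 0.14 eV

0.14 eV


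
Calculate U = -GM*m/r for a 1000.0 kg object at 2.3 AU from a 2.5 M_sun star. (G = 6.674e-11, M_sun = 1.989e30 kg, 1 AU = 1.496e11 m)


M = 2.5 * 1.989e30 kg = 4.9725e+30 kg; r = 2.3 AU * 1.496e11 m/AU = 3.4408e+11 m. U = -GM*m/r = -(6.674e-11 * 4.9725e+30 * 1000.0) / 3.4408e+11 = -9.645e+11

-9.645e+11 J


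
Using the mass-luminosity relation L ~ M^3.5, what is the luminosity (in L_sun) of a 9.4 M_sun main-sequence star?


L/L_sun = (M/M_sun)^3.5 = 9.4^3.5 = 2546.5223

2546.5223 L_sun


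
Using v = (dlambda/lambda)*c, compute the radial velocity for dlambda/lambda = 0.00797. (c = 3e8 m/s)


v = (dlambda/lambda) * c = 0.00797 * 3e8 = 2.391e+06

2.391e+06 m/s


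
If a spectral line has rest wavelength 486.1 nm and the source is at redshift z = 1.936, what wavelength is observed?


lam_obs = lam_emit * (1 + z) = 486.1 * (1 + 1.936) = 1427.1896

1427.1896 nm


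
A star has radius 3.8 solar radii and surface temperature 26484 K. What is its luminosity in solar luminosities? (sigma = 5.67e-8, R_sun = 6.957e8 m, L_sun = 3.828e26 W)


R = 3.8 * 6.957e8 m = 2.64366e+09 m. L = 4*pi*R^2*sigma*T^4 = 4*pi*(2.64366e+09)^2 * 5.67e-8 * 26484^4 = 2.449844052e+30 W. L/L_sun = 2.449844052e+30 / 3.828e26 = 6399.8016

6399.8016 L_sun


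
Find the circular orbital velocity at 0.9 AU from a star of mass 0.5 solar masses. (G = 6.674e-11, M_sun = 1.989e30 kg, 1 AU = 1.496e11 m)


v = sqrt(GM/r) = sqrt(6.674e-11 * 9.945e+29 / 1.346e+11) = 22202.8356

22202.8356 m/s


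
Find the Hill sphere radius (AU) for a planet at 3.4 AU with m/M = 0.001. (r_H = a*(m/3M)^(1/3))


r_H = a * (m/3M)^(1/3) = 3.4 * (0.001/3)^(1/3) = 0.2357

0.2357 AU
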